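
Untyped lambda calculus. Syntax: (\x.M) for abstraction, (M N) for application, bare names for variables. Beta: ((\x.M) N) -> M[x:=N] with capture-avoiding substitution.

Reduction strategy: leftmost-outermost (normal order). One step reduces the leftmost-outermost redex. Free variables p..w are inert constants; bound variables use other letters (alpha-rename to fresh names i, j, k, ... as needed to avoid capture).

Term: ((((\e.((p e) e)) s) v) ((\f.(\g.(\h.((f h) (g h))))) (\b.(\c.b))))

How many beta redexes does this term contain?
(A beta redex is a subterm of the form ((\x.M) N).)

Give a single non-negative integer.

Term: ((((\e.((p e) e)) s) v) ((\f.(\g.(\h.((f h) (g h))))) (\b.(\c.b))))
  Redex: ((\e.((p e) e)) s)
  Redex: ((\f.(\g.(\h.((f h) (g h))))) (\b.(\c.b)))
Total redexes: 2

Answer: 2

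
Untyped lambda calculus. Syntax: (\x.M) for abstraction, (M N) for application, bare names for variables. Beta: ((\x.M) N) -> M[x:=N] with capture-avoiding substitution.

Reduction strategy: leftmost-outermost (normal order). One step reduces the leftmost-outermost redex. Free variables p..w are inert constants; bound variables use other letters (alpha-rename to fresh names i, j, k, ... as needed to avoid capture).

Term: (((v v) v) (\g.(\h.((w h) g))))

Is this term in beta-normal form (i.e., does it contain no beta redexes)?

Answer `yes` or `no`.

Term: (((v v) v) (\g.(\h.((w h) g))))
No beta redexes found.

Answer: yes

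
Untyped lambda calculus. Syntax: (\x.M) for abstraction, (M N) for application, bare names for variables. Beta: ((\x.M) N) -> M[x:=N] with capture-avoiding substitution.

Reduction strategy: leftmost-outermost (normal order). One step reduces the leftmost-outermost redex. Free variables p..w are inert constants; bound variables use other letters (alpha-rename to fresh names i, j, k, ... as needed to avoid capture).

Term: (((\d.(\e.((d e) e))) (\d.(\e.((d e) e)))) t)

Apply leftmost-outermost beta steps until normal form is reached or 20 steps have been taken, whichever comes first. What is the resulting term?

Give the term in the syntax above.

Answer: ((t t) t)

Derivation:
Step 0: (((\d.(\e.((d e) e))) (\d.(\e.((d e) e)))) t)
Step 1: ((\e.(((\d.(\e.((d e) e))) e) e)) t)
Step 2: (((\d.(\e.((d e) e))) t) t)
Step 3: ((\e.((t e) e)) t)
Step 4: ((t t) t)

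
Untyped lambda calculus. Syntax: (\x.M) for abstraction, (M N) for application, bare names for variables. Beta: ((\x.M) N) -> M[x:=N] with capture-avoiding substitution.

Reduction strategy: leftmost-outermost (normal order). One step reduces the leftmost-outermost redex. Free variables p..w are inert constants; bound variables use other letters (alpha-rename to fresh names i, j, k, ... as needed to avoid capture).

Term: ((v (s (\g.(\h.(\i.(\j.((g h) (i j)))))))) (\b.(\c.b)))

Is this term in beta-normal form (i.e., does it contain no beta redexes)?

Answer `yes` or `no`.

Answer: yes

Derivation:
Term: ((v (s (\g.(\h.(\i.(\j.((g h) (i j)))))))) (\b.(\c.b)))
No beta redexes found.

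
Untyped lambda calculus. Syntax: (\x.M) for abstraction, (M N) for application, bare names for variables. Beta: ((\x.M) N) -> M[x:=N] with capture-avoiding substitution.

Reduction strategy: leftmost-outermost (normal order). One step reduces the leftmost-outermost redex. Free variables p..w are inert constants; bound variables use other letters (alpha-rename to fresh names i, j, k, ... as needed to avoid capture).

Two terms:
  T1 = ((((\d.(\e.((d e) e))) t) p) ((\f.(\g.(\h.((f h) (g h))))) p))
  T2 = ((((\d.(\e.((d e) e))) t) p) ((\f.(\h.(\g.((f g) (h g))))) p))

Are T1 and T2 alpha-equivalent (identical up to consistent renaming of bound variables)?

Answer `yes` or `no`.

Term 1: ((((\d.(\e.((d e) e))) t) p) ((\f.(\g.(\h.((f h) (g h))))) p))
Term 2: ((((\d.(\e.((d e) e))) t) p) ((\f.(\h.(\g.((f g) (h g))))) p))
Alpha-equivalence: compare structure up to binder renaming.
Result: True

Answer: yes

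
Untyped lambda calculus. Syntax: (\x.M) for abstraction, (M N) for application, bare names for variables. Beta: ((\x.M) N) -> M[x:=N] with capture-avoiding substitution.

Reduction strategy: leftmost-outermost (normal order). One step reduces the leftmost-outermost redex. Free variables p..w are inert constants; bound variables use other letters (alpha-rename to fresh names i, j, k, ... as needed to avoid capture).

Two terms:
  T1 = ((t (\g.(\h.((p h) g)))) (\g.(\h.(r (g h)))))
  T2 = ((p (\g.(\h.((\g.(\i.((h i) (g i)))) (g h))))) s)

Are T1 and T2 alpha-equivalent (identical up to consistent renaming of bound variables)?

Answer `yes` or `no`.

Answer: no

Derivation:
Term 1: ((t (\g.(\h.((p h) g)))) (\g.(\h.(r (g h)))))
Term 2: ((p (\g.(\h.((\g.(\i.((h i) (g i)))) (g h))))) s)
Alpha-equivalence: compare structure up to binder renaming.
Result: False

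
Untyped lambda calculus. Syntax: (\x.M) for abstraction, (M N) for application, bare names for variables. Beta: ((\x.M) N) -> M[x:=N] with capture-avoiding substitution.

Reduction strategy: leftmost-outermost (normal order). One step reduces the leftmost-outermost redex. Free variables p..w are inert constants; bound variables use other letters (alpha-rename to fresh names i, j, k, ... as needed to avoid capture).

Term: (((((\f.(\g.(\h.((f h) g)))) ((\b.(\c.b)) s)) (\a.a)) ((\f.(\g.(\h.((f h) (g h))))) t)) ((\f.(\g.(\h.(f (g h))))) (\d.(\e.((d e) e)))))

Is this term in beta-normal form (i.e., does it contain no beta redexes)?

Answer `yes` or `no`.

Answer: no

Derivation:
Term: (((((\f.(\g.(\h.((f h) g)))) ((\b.(\c.b)) s)) (\a.a)) ((\f.(\g.(\h.((f h) (g h))))) t)) ((\f.(\g.(\h.(f (g h))))) (\d.(\e.((d e) e)))))
Found 4 beta redex(es).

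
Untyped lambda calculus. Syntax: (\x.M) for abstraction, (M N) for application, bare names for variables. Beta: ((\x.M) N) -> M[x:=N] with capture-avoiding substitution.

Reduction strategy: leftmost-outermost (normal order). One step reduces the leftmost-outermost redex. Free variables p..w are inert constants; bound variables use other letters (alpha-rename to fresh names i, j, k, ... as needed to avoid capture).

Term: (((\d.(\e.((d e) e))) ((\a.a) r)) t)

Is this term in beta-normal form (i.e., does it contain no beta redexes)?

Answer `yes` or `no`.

Answer: no

Derivation:
Term: (((\d.(\e.((d e) e))) ((\a.a) r)) t)
Found 2 beta redex(es).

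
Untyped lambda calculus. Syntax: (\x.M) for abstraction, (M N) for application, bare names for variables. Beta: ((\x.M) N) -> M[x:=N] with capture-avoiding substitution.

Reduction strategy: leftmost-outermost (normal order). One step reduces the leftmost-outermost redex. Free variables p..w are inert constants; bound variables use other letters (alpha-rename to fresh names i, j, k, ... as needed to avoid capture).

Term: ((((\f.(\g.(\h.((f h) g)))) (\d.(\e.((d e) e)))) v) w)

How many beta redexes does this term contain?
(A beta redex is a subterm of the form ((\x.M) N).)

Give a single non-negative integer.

Term: ((((\f.(\g.(\h.((f h) g)))) (\d.(\e.((d e) e)))) v) w)
  Redex: ((\f.(\g.(\h.((f h) g)))) (\d.(\e.((d e) e))))
Total redexes: 1

Answer: 1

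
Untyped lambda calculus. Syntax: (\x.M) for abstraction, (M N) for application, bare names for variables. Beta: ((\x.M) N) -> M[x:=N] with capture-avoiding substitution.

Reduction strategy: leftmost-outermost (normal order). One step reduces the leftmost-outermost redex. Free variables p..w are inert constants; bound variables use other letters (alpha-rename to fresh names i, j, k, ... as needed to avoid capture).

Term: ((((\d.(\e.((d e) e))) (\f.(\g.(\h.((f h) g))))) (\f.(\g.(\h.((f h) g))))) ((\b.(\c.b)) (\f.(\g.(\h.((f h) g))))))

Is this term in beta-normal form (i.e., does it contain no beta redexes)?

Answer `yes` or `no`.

Term: ((((\d.(\e.((d e) e))) (\f.(\g.(\h.((f h) g))))) (\f.(\g.(\h.((f h) g))))) ((\b.(\c.b)) (\f.(\g.(\h.((f h) g))))))
Found 2 beta redex(es).

Answer: no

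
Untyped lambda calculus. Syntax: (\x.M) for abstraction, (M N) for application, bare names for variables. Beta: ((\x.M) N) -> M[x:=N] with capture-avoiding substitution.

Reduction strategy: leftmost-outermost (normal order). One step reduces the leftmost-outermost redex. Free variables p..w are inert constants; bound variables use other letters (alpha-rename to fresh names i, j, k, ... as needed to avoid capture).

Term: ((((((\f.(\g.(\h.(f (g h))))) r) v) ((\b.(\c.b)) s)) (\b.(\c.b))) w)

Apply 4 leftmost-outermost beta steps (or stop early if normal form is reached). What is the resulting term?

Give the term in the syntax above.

Answer: (((r (v (\c.s))) (\b.(\c.b))) w)

Derivation:
Step 0: ((((((\f.(\g.(\h.(f (g h))))) r) v) ((\b.(\c.b)) s)) (\b.(\c.b))) w)
Step 1: (((((\g.(\h.(r (g h)))) v) ((\b.(\c.b)) s)) (\b.(\c.b))) w)
Step 2: ((((\h.(r (v h))) ((\b.(\c.b)) s)) (\b.(\c.b))) w)
Step 3: (((r (v ((\b.(\c.b)) s))) (\b.(\c.b))) w)
Step 4: (((r (v (\c.s))) (\b.(\c.b))) w)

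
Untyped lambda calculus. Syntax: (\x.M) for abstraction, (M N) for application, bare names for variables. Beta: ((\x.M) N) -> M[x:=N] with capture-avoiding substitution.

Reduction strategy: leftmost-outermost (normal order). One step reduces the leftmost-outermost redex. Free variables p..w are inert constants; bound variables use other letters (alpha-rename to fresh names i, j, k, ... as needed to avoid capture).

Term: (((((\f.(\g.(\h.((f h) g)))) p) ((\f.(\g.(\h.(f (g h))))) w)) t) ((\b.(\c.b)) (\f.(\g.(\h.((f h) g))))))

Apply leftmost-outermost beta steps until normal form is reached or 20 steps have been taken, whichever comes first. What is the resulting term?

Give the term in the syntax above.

Step 0: (((((\f.(\g.(\h.((f h) g)))) p) ((\f.(\g.(\h.(f (g h))))) w)) t) ((\b.(\c.b)) (\f.(\g.(\h.((f h) g))))))
Step 1: ((((\g.(\h.((p h) g))) ((\f.(\g.(\h.(f (g h))))) w)) t) ((\b.(\c.b)) (\f.(\g.(\h.((f h) g))))))
Step 2: (((\h.((p h) ((\f.(\g.(\h.(f (g h))))) w))) t) ((\b.(\c.b)) (\f.(\g.(\h.((f h) g))))))
Step 3: (((p t) ((\f.(\g.(\h.(f (g h))))) w)) ((\b.(\c.b)) (\f.(\g.(\h.((f h) g))))))
Step 4: (((p t) (\g.(\h.(w (g h))))) ((\b.(\c.b)) (\f.(\g.(\h.((f h) g))))))
Step 5: (((p t) (\g.(\h.(w (g h))))) (\c.(\f.(\g.(\h.((f h) g))))))

Answer: (((p t) (\g.(\h.(w (g h))))) (\c.(\f.(\g.(\h.((f h) g))))))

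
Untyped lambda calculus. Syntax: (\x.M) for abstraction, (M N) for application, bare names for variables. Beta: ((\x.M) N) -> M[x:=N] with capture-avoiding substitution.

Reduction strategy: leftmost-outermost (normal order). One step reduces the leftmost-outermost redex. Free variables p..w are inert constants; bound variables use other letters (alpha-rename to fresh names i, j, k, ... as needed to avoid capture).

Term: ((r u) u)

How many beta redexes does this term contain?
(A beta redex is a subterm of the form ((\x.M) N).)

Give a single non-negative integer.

Answer: 0

Derivation:
Term: ((r u) u)
  (no redexes)
Total redexes: 0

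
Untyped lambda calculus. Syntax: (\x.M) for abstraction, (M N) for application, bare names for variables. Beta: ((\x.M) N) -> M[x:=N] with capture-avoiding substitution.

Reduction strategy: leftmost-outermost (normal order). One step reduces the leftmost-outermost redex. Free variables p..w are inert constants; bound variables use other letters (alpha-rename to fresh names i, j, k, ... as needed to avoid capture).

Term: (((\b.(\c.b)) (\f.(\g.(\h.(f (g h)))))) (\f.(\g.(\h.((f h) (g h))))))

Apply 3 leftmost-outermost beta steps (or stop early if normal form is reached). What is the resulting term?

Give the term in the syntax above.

Answer: (\f.(\g.(\h.(f (g h)))))

Derivation:
Step 0: (((\b.(\c.b)) (\f.(\g.(\h.(f (g h)))))) (\f.(\g.(\h.((f h) (g h))))))
Step 1: ((\c.(\f.(\g.(\h.(f (g h)))))) (\f.(\g.(\h.((f h) (g h))))))
Step 2: (\f.(\g.(\h.(f (g h)))))
Step 3: (normal form reached)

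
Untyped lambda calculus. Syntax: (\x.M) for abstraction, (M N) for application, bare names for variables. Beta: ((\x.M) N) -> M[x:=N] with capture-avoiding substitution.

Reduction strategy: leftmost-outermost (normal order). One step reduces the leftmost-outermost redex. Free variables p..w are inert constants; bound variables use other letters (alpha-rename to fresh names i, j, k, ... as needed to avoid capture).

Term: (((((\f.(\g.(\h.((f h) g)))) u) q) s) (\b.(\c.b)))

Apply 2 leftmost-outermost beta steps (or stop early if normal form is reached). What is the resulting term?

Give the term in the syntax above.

Answer: (((\h.((u h) q)) s) (\b.(\c.b)))

Derivation:
Step 0: (((((\f.(\g.(\h.((f h) g)))) u) q) s) (\b.(\c.b)))
Step 1: ((((\g.(\h.((u h) g))) q) s) (\b.(\c.b)))
Step 2: (((\h.((u h) q)) s) (\b.(\c.b)))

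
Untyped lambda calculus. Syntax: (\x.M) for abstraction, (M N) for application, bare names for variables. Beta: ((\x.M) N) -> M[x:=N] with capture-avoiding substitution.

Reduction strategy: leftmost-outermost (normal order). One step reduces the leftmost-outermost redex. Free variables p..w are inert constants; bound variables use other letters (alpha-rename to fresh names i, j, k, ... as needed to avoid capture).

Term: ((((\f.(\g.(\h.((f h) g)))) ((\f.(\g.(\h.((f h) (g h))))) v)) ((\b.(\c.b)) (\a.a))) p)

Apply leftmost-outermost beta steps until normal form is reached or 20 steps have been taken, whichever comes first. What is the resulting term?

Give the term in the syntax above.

Step 0: ((((\f.(\g.(\h.((f h) g)))) ((\f.(\g.(\h.((f h) (g h))))) v)) ((\b.(\c.b)) (\a.a))) p)
Step 1: (((\g.(\h.((((\f.(\g.(\h.((f h) (g h))))) v) h) g))) ((\b.(\c.b)) (\a.a))) p)
Step 2: ((\h.((((\f.(\g.(\h.((f h) (g h))))) v) h) ((\b.(\c.b)) (\a.a)))) p)
Step 3: ((((\f.(\g.(\h.((f h) (g h))))) v) p) ((\b.(\c.b)) (\a.a)))
Step 4: (((\g.(\h.((v h) (g h)))) p) ((\b.(\c.b)) (\a.a)))
Step 5: ((\h.((v h) (p h))) ((\b.(\c.b)) (\a.a)))
Step 6: ((v ((\b.(\c.b)) (\a.a))) (p ((\b.(\c.b)) (\a.a))))
Step 7: ((v (\c.(\a.a))) (p ((\b.(\c.b)) (\a.a))))
Step 8: ((v (\c.(\a.a))) (p (\c.(\a.a))))

Answer: ((v (\c.(\a.a))) (p (\c.(\a.a))))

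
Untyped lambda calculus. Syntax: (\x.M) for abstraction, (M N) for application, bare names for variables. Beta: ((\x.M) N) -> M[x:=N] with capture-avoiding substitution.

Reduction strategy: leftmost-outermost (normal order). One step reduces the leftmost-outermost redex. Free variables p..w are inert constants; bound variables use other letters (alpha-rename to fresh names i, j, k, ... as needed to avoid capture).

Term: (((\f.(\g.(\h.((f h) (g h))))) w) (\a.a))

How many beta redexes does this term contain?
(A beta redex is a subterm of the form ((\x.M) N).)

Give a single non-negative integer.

Term: (((\f.(\g.(\h.((f h) (g h))))) w) (\a.a))
  Redex: ((\f.(\g.(\h.((f h) (g h))))) w)
Total redexes: 1

Answer: 1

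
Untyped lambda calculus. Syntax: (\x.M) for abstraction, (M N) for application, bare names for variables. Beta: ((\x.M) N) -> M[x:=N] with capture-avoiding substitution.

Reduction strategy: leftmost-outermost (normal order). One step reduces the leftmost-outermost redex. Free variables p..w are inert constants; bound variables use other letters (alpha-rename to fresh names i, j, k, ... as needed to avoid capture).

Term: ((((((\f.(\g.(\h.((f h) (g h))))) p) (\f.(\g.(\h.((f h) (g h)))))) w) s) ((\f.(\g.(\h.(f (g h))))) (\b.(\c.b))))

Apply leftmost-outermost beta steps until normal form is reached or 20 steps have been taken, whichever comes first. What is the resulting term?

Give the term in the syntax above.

Answer: ((((p w) (\g.(\h.((w h) (g h))))) s) (\g.(\h.(\c.(g h)))))

Derivation:
Step 0: ((((((\f.(\g.(\h.((f h) (g h))))) p) (\f.(\g.(\h.((f h) (g h)))))) w) s) ((\f.(\g.(\h.(f (g h))))) (\b.(\c.b))))
Step 1: (((((\g.(\h.((p h) (g h)))) (\f.(\g.(\h.((f h) (g h)))))) w) s) ((\f.(\g.(\h.(f (g h))))) (\b.(\c.b))))
Step 2: ((((\h.((p h) ((\f.(\g.(\h.((f h) (g h))))) h))) w) s) ((\f.(\g.(\h.(f (g h))))) (\b.(\c.b))))
Step 3: ((((p w) ((\f.(\g.(\h.((f h) (g h))))) w)) s) ((\f.(\g.(\h.(f (g h))))) (\b.(\c.b))))
Step 4: ((((p w) (\g.(\h.((w h) (g h))))) s) ((\f.(\g.(\h.(f (g h))))) (\b.(\c.b))))
Step 5: ((((p w) (\g.(\h.((w h) (g h))))) s) (\g.(\h.((\b.(\c.b)) (g h)))))
Step 6: ((((p w) (\g.(\h.((w h) (g h))))) s) (\g.(\h.(\c.(g h)))))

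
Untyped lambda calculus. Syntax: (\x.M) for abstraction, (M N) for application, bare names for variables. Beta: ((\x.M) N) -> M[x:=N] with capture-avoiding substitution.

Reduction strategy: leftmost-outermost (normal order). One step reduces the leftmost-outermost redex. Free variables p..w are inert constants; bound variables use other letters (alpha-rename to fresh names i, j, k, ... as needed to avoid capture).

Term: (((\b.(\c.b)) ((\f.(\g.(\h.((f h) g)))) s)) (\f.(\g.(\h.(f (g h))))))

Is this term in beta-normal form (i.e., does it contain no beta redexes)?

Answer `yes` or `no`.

Answer: no

Derivation:
Term: (((\b.(\c.b)) ((\f.(\g.(\h.((f h) g)))) s)) (\f.(\g.(\h.(f (g h))))))
Found 2 beta redex(es).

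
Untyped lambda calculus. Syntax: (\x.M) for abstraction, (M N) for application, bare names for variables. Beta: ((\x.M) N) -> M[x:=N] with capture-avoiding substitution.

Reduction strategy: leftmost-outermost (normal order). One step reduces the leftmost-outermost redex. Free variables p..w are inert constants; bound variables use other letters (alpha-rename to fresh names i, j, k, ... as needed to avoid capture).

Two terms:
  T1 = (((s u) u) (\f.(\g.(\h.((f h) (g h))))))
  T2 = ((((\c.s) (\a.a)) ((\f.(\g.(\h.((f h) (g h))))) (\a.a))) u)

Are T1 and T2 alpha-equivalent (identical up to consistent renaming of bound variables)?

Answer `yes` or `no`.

Answer: no

Derivation:
Term 1: (((s u) u) (\f.(\g.(\h.((f h) (g h))))))
Term 2: ((((\c.s) (\a.a)) ((\f.(\g.(\h.((f h) (g h))))) (\a.a))) u)
Alpha-equivalence: compare structure up to binder renaming.
Result: False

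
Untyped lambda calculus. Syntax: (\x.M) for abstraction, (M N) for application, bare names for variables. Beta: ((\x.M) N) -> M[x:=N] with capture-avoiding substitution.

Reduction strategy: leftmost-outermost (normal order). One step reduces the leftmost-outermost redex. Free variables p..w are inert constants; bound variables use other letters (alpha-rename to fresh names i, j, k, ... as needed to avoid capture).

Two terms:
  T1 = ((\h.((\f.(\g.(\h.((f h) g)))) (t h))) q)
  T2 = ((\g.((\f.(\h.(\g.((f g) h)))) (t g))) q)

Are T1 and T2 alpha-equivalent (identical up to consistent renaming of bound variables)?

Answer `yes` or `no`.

Term 1: ((\h.((\f.(\g.(\h.((f h) g)))) (t h))) q)
Term 2: ((\g.((\f.(\h.(\g.((f g) h)))) (t g))) q)
Alpha-equivalence: compare structure up to binder renaming.
Result: True

Answer: yes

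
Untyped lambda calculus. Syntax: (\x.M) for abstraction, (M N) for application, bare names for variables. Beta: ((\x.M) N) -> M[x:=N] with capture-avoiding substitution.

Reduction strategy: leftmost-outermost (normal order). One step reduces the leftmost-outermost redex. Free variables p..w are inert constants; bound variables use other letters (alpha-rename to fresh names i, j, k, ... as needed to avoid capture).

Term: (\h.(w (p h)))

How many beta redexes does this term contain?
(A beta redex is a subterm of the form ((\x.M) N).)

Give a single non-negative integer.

Term: (\h.(w (p h)))
  (no redexes)
Total redexes: 0

Answer: 0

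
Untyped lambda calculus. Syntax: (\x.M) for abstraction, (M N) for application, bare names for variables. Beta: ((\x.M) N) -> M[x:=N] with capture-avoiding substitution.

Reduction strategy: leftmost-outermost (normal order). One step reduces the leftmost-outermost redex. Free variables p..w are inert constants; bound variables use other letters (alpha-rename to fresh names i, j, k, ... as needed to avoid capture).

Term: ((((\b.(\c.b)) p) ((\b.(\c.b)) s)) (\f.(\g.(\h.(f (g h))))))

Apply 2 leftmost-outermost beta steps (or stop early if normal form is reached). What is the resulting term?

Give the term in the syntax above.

Answer: (p (\f.(\g.(\h.(f (g h))))))

Derivation:
Step 0: ((((\b.(\c.b)) p) ((\b.(\c.b)) s)) (\f.(\g.(\h.(f (g h))))))
Step 1: (((\c.p) ((\b.(\c.b)) s)) (\f.(\g.(\h.(f (g h))))))
Step 2: (p (\f.(\g.(\h.(f (g h))))))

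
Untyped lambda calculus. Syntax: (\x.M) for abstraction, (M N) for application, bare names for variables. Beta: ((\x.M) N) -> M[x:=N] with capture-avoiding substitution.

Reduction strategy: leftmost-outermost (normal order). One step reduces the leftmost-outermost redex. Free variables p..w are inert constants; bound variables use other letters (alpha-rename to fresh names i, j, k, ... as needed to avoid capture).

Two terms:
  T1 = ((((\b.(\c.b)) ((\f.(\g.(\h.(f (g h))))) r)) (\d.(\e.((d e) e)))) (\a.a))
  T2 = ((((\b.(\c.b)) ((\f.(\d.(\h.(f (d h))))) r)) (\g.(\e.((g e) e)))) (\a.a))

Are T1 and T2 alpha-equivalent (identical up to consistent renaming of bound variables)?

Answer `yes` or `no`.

Answer: yes

Derivation:
Term 1: ((((\b.(\c.b)) ((\f.(\g.(\h.(f (g h))))) r)) (\d.(\e.((d e) e)))) (\a.a))
Term 2: ((((\b.(\c.b)) ((\f.(\d.(\h.(f (d h))))) r)) (\g.(\e.((g e) e)))) (\a.a))
Alpha-equivalence: compare structure up to binder renaming.
Result: True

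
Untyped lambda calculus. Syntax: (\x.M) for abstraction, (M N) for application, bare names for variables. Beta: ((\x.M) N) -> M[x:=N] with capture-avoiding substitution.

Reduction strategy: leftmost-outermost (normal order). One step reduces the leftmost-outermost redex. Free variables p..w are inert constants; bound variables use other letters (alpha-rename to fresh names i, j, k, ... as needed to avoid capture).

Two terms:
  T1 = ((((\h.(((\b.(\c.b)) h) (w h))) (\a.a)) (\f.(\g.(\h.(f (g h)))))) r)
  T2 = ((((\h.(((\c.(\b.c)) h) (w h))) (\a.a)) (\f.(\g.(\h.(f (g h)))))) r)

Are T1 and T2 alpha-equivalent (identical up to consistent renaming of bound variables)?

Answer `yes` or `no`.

Answer: yes

Derivation:
Term 1: ((((\h.(((\b.(\c.b)) h) (w h))) (\a.a)) (\f.(\g.(\h.(f (g h)))))) r)
Term 2: ((((\h.(((\c.(\b.c)) h) (w h))) (\a.a)) (\f.(\g.(\h.(f (g h)))))) r)
Alpha-equivalence: compare structure up to binder renaming.
Result: True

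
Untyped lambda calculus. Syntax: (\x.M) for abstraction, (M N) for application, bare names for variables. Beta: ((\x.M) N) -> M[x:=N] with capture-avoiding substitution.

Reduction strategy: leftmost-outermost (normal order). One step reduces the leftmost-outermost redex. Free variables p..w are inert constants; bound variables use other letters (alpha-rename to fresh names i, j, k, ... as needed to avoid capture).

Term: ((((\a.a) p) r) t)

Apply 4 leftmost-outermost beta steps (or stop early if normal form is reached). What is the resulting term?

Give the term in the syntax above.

Step 0: ((((\a.a) p) r) t)
Step 1: ((p r) t)
Step 2: (normal form reached)

Answer: ((p r) t)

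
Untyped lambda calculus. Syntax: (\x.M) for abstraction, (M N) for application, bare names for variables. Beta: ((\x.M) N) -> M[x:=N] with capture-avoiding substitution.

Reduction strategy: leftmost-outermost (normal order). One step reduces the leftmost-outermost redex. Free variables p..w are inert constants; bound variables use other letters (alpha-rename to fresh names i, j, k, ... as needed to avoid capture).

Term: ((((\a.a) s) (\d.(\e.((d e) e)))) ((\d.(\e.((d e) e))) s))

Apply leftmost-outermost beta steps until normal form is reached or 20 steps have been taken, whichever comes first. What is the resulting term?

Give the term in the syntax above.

Step 0: ((((\a.a) s) (\d.(\e.((d e) e)))) ((\d.(\e.((d e) e))) s))
Step 1: ((s (\d.(\e.((d e) e)))) ((\d.(\e.((d e) e))) s))
Step 2: ((s (\d.(\e.((d e) e)))) (\e.((s e) e)))

Answer: ((s (\d.(\e.((d e) e)))) (\e.((s e) e)))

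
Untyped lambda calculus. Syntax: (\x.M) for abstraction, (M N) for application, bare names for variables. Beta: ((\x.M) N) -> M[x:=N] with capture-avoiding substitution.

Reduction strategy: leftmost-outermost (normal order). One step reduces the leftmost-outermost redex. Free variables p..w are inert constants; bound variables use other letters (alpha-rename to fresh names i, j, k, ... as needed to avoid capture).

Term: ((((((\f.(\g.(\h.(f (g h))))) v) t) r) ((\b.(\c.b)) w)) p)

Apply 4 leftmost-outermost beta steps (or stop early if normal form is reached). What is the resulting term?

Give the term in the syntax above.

Answer: (((v (t r)) (\c.w)) p)

Derivation:
Step 0: ((((((\f.(\g.(\h.(f (g h))))) v) t) r) ((\b.(\c.b)) w)) p)
Step 1: (((((\g.(\h.(v (g h)))) t) r) ((\b.(\c.b)) w)) p)
Step 2: ((((\h.(v (t h))) r) ((\b.(\c.b)) w)) p)
Step 3: (((v (t r)) ((\b.(\c.b)) w)) p)
Step 4: (((v (t r)) (\c.w)) p)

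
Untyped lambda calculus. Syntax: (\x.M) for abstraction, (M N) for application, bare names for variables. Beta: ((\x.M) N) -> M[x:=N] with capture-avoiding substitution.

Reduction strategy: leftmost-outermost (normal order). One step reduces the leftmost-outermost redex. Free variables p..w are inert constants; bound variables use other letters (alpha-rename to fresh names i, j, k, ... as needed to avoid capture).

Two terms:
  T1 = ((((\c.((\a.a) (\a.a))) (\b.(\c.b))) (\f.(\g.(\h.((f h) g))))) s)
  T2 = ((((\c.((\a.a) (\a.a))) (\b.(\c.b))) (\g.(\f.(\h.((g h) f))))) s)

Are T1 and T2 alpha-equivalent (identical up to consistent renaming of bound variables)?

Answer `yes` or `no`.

Answer: yes

Derivation:
Term 1: ((((\c.((\a.a) (\a.a))) (\b.(\c.b))) (\f.(\g.(\h.((f h) g))))) s)
Term 2: ((((\c.((\a.a) (\a.a))) (\b.(\c.b))) (\g.(\f.(\h.((g h) f))))) s)
Alpha-equivalence: compare structure up to binder renaming.
Result: True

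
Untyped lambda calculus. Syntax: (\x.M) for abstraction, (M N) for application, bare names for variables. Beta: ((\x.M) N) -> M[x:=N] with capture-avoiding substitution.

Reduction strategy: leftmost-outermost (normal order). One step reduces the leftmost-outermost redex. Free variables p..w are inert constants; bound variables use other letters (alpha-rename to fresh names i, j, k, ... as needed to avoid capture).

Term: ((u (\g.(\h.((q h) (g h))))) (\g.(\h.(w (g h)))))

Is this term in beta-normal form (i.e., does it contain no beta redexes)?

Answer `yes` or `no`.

Term: ((u (\g.(\h.((q h) (g h))))) (\g.(\h.(w (g h)))))
No beta redexes found.

Answer: yes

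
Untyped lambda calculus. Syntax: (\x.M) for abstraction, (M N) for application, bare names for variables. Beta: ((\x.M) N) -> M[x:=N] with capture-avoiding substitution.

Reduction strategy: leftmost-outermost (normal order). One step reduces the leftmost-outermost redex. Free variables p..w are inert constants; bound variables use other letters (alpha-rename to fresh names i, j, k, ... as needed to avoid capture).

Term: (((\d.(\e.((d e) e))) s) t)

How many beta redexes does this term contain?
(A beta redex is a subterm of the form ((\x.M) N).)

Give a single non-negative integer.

Answer: 1

Derivation:
Term: (((\d.(\e.((d e) e))) s) t)
  Redex: ((\d.(\e.((d e) e))) s)
Total redexes: 1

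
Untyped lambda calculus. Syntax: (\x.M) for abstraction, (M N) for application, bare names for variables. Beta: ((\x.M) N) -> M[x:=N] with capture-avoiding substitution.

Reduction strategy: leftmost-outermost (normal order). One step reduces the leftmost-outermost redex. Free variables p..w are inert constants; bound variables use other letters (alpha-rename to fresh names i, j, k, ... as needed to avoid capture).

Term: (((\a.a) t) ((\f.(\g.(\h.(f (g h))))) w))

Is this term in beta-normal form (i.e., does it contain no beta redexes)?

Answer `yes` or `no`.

Term: (((\a.a) t) ((\f.(\g.(\h.(f (g h))))) w))
Found 2 beta redex(es).

Answer: no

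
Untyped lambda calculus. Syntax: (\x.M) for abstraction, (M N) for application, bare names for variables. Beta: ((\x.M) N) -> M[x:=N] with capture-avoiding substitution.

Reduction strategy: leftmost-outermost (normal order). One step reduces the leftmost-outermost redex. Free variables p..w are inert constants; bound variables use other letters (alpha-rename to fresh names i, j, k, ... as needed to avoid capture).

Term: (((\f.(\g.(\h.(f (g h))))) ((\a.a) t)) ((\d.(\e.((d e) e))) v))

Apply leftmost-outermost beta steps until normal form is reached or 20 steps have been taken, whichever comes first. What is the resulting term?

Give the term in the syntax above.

Answer: (\h.(t ((v h) h)))

Derivation:
Step 0: (((\f.(\g.(\h.(f (g h))))) ((\a.a) t)) ((\d.(\e.((d e) e))) v))
Step 1: ((\g.(\h.(((\a.a) t) (g h)))) ((\d.(\e.((d e) e))) v))
Step 2: (\h.(((\a.a) t) (((\d.(\e.((d e) e))) v) h)))
Step 3: (\h.(t (((\d.(\e.((d e) e))) v) h)))
Step 4: (\h.(t ((\e.((v e) e)) h)))
Step 5: (\h.(t ((v h) h)))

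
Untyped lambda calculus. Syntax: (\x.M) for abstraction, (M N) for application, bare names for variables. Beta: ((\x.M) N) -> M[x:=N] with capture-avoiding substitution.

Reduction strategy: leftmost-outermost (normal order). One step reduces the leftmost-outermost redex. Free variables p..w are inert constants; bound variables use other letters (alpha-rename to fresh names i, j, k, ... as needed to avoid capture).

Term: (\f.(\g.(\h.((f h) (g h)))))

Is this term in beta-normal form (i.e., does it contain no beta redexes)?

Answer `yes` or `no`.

Term: (\f.(\g.(\h.((f h) (g h)))))
No beta redexes found.

Answer: yes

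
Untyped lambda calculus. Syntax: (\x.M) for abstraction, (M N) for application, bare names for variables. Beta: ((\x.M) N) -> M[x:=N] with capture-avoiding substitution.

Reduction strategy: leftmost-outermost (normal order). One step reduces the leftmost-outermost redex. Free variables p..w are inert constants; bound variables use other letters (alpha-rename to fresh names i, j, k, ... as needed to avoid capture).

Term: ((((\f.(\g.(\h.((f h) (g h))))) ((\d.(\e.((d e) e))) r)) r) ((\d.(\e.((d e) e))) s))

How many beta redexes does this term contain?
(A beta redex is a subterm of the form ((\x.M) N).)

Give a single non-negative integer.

Term: ((((\f.(\g.(\h.((f h) (g h))))) ((\d.(\e.((d e) e))) r)) r) ((\d.(\e.((d e) e))) s))
  Redex: ((\f.(\g.(\h.((f h) (g h))))) ((\d.(\e.((d e) e))) r))
  Redex: ((\d.(\e.((d e) e))) r)
  Redex: ((\d.(\e.((d e) e))) s)
Total redexes: 3

Answer: 3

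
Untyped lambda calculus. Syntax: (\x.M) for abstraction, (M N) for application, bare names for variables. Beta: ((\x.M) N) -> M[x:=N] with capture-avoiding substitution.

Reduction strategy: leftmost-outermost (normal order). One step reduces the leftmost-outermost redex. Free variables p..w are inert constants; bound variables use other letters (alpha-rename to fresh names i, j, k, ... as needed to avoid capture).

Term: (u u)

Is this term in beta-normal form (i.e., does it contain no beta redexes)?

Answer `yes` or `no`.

Term: (u u)
No beta redexes found.

Answer: yes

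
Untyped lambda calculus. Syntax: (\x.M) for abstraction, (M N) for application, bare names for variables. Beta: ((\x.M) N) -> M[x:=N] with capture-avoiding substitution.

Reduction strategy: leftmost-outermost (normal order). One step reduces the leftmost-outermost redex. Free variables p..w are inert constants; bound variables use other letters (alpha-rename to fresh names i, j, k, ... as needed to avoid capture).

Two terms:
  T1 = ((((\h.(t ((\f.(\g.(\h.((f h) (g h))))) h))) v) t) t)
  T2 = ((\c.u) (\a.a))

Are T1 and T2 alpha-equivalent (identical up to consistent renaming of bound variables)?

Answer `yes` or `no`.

Answer: no

Derivation:
Term 1: ((((\h.(t ((\f.(\g.(\h.((f h) (g h))))) h))) v) t) t)
Term 2: ((\c.u) (\a.a))
Alpha-equivalence: compare structure up to binder renaming.
Result: False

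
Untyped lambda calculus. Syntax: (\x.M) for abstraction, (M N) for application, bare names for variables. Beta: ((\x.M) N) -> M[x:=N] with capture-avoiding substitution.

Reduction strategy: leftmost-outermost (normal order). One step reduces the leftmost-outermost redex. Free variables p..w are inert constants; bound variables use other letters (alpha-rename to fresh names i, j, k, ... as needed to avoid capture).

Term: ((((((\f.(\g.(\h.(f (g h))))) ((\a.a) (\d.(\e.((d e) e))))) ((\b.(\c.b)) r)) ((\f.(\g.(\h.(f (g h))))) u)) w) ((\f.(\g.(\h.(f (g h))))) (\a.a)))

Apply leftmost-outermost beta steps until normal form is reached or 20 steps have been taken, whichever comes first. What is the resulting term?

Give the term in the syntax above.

Answer: (((r w) w) (\g.(\h.(g h))))

Derivation:
Step 0: ((((((\f.(\g.(\h.(f (g h))))) ((\a.a) (\d.(\e.((d e) e))))) ((\b.(\c.b)) r)) ((\f.(\g.(\h.(f (g h))))) u)) w) ((\f.(\g.(\h.(f (g h))))) (\a.a)))
Step 1: (((((\g.(\h.(((\a.a) (\d.(\e.((d e) e)))) (g h)))) ((\b.(\c.b)) r)) ((\f.(\g.(\h.(f (g h))))) u)) w) ((\f.(\g.(\h.(f (g h))))) (\a.a)))
Step 2: ((((\h.(((\a.a) (\d.(\e.((d e) e)))) (((\b.(\c.b)) r) h))) ((\f.(\g.(\h.(f (g h))))) u)) w) ((\f.(\g.(\h.(f (g h))))) (\a.a)))
Step 3: (((((\a.a) (\d.(\e.((d e) e)))) (((\b.(\c.b)) r) ((\f.(\g.(\h.(f (g h))))) u))) w) ((\f.(\g.(\h.(f (g h))))) (\a.a)))
Step 4: ((((\d.(\e.((d e) e))) (((\b.(\c.b)) r) ((\f.(\g.(\h.(f (g h))))) u))) w) ((\f.(\g.(\h.(f (g h))))) (\a.a)))
Step 5: (((\e.(((((\b.(\c.b)) r) ((\f.(\g.(\h.(f (g h))))) u)) e) e)) w) ((\f.(\g.(\h.(f (g h))))) (\a.a)))
Step 6: ((((((\b.(\c.b)) r) ((\f.(\g.(\h.(f (g h))))) u)) w) w) ((\f.(\g.(\h.(f (g h))))) (\a.a)))
Step 7: (((((\c.r) ((\f.(\g.(\h.(f (g h))))) u)) w) w) ((\f.(\g.(\h.(f (g h))))) (\a.a)))
Step 8: (((r w) w) ((\f.(\g.(\h.(f (g h))))) (\a.a)))
Step 9: (((r w) w) (\g.(\h.((\a.a) (g h)))))
Step 10: (((r w) w) (\g.(\h.(g h))))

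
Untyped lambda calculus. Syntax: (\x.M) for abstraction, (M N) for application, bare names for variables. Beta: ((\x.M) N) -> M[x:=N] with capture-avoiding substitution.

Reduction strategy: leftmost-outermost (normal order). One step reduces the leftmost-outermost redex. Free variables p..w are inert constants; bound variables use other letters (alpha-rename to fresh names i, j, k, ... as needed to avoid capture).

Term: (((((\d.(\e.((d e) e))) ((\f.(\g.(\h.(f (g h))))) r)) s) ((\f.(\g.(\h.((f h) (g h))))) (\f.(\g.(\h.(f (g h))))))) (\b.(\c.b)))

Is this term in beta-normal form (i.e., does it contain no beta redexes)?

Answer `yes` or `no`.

Term: (((((\d.(\e.((d e) e))) ((\f.(\g.(\h.(f (g h))))) r)) s) ((\f.(\g.(\h.((f h) (g h))))) (\f.(\g.(\h.(f (g h))))))) (\b.(\c.b)))
Found 3 beta redex(es).

Answer: no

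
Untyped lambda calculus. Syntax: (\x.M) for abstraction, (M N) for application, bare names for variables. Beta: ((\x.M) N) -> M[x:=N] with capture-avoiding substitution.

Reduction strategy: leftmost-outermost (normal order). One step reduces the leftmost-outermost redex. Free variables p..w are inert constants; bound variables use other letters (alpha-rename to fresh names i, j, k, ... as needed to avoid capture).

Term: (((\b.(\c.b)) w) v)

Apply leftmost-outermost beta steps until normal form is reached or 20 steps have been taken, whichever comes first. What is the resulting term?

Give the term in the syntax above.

Answer: w

Derivation:
Step 0: (((\b.(\c.b)) w) v)
Step 1: ((\c.w) v)
Step 2: w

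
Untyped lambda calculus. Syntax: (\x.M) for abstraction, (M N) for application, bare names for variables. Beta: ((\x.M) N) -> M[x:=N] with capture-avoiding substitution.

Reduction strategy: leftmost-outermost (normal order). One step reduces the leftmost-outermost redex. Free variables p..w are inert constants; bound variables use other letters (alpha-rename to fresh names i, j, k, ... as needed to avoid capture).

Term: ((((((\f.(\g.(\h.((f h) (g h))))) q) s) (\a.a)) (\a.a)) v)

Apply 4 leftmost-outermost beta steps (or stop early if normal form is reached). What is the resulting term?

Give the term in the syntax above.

Answer: ((((q (\a.a)) (s (\a.a))) (\a.a)) v)

Derivation:
Step 0: ((((((\f.(\g.(\h.((f h) (g h))))) q) s) (\a.a)) (\a.a)) v)
Step 1: (((((\g.(\h.((q h) (g h)))) s) (\a.a)) (\a.a)) v)
Step 2: ((((\h.((q h) (s h))) (\a.a)) (\a.a)) v)
Step 3: ((((q (\a.a)) (s (\a.a))) (\a.a)) v)
Step 4: (normal form reached)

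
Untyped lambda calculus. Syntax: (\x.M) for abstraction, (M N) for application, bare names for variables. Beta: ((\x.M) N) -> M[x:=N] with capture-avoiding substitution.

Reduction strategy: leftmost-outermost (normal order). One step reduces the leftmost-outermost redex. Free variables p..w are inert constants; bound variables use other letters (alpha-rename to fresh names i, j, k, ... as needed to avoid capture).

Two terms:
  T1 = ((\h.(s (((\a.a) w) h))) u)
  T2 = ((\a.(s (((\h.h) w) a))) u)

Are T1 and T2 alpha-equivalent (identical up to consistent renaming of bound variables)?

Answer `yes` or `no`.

Term 1: ((\h.(s (((\a.a) w) h))) u)
Term 2: ((\a.(s (((\h.h) w) a))) u)
Alpha-equivalence: compare structure up to binder renaming.
Result: True

Answer: yes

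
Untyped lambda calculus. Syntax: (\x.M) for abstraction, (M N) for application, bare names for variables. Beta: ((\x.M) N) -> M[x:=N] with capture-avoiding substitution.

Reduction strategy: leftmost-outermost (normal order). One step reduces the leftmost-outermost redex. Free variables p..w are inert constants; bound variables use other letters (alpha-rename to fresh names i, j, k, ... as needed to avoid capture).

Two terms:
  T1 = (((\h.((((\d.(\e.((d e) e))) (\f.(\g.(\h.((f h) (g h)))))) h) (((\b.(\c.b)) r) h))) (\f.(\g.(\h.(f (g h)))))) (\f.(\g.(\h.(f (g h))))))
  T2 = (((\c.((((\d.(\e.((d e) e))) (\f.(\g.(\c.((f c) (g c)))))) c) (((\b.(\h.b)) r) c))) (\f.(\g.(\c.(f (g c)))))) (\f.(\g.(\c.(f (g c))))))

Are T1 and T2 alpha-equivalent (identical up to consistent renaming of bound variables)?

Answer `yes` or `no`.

Answer: yes

Derivation:
Term 1: (((\h.((((\d.(\e.((d e) e))) (\f.(\g.(\h.((f h) (g h)))))) h) (((\b.(\c.b)) r) h))) (\f.(\g.(\h.(f (g h)))))) (\f.(\g.(\h.(f (g h))))))
Term 2: (((\c.((((\d.(\e.((d e) e))) (\f.(\g.(\c.((f c) (g c)))))) c) (((\b.(\h.b)) r) c))) (\f.(\g.(\c.(f (g c)))))) (\f.(\g.(\c.(f (g c))))))
Alpha-equivalence: compare structure up to binder renaming.
Result: True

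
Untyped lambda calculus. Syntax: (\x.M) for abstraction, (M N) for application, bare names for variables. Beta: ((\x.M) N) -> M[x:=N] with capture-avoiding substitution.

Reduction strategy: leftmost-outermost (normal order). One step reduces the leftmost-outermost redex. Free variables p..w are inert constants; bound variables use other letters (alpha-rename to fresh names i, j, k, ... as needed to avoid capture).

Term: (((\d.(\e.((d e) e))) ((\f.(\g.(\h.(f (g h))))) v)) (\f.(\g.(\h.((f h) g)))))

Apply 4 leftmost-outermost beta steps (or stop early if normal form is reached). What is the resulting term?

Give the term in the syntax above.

Answer: ((\h.(v ((\f.(\g.(\h.((f h) g)))) h))) (\f.(\g.(\h.((f h) g)))))

Derivation:
Step 0: (((\d.(\e.((d e) e))) ((\f.(\g.(\h.(f (g h))))) v)) (\f.(\g.(\h.((f h) g)))))
Step 1: ((\e.((((\f.(\g.(\h.(f (g h))))) v) e) e)) (\f.(\g.(\h.((f h) g)))))
Step 2: ((((\f.(\g.(\h.(f (g h))))) v) (\f.(\g.(\h.((f h) g))))) (\f.(\g.(\h.((f h) g)))))
Step 3: (((\g.(\h.(v (g h)))) (\f.(\g.(\h.((f h) g))))) (\f.(\g.(\h.((f h) g)))))
Step 4: ((\h.(v ((\f.(\g.(\h.((f h) g)))) h))) (\f.(\g.(\h.((f h) g)))))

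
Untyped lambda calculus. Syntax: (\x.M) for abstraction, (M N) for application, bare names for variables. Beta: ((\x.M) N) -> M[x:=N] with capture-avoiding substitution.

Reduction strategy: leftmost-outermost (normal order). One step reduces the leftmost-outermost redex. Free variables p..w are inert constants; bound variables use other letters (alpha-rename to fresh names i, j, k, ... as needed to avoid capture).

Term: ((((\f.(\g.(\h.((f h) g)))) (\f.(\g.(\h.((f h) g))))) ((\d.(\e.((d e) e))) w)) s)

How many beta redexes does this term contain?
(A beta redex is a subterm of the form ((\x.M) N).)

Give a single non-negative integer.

Answer: 2

Derivation:
Term: ((((\f.(\g.(\h.((f h) g)))) (\f.(\g.(\h.((f h) g))))) ((\d.(\e.((d e) e))) w)) s)
  Redex: ((\f.(\g.(\h.((f h) g)))) (\f.(\g.(\h.((f h) g)))))
  Redex: ((\d.(\e.((d e) e))) w)
Total redexes: 2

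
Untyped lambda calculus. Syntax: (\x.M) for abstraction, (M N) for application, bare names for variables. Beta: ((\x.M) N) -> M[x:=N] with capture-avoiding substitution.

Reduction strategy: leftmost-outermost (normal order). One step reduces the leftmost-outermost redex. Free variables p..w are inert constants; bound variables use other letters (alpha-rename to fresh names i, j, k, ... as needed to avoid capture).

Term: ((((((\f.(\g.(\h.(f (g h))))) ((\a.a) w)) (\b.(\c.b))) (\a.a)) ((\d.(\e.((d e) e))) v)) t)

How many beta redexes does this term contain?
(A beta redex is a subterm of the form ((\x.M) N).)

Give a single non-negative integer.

Term: ((((((\f.(\g.(\h.(f (g h))))) ((\a.a) w)) (\b.(\c.b))) (\a.a)) ((\d.(\e.((d e) e))) v)) t)
  Redex: ((\f.(\g.(\h.(f (g h))))) ((\a.a) w))
  Redex: ((\a.a) w)
  Redex: ((\d.(\e.((d e) e))) v)
Total redexes: 3

Answer: 3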